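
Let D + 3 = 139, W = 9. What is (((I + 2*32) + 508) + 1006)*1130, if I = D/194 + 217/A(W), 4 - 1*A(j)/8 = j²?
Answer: 7612123525/4268 ≈ 1.7835e+6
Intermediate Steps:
D = 136 (D = -3 + 139 = 136)
A(j) = 32 - 8*j²
I = 2977/8536 (I = 136/194 + 217/(32 - 8*9²) = 136*(1/194) + 217/(32 - 8*81) = 68/97 + 217/(32 - 648) = 68/97 + 217/(-616) = 68/97 + 217*(-1/616) = 68/97 - 31/88 = 2977/8536 ≈ 0.34876)
(((I + 2*32) + 508) + 1006)*1130 = (((2977/8536 + 2*32) + 508) + 1006)*1130 = (((2977/8536 + 64) + 508) + 1006)*1130 = ((549281/8536 + 508) + 1006)*1130 = (4885569/8536 + 1006)*1130 = (13472785/8536)*1130 = 7612123525/4268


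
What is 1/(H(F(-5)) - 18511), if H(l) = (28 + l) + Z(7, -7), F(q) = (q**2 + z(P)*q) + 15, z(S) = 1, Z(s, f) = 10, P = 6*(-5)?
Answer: -1/18438 ≈ -5.4236e-5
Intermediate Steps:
P = -30
F(q) = 15 + q + q**2 (F(q) = (q**2 + 1*q) + 15 = (q**2 + q) + 15 = (q + q**2) + 15 = 15 + q + q**2)
H(l) = 38 + l (H(l) = (28 + l) + 10 = 38 + l)
1/(H(F(-5)) - 18511) = 1/((38 + (15 - 5 + (-5)**2)) - 18511) = 1/((38 + (15 - 5 + 25)) - 18511) = 1/((38 + 35) - 18511) = 1/(73 - 18511) = 1/(-18438) = -1/18438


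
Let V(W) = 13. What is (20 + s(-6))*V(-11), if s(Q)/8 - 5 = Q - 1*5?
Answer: -364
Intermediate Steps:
s(Q) = 8*Q (s(Q) = 40 + 8*(Q - 1*5) = 40 + 8*(Q - 5) = 40 + 8*(-5 + Q) = 40 + (-40 + 8*Q) = 8*Q)
(20 + s(-6))*V(-11) = (20 + 8*(-6))*13 = (20 - 48)*13 = -28*13 = -364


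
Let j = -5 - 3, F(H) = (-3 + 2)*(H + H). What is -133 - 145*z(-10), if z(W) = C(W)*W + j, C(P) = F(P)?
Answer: 30027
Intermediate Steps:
F(H) = -2*H
C(P) = -2*P
j = -8
z(W) = -8 - 2*W² (z(W) = (-2*W)*W - 8 = -2*W² - 8 = -8 - 2*W²)
-133 - 145*z(-10) = -133 - 145*(-8 - 2*(-10)²) = -133 - 145*(-8 - 2*100) = -133 - 145*(-8 - 200) = -133 - 145*(-208) = -133 + 30160 = 30027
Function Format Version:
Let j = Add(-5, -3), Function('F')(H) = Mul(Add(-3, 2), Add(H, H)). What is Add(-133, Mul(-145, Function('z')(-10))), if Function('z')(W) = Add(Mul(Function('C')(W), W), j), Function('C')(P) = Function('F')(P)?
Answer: 30027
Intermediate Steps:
Function('F')(H) = Mul(-2, H) (Function('F')(H) = Mul(-1, Mul(2, H)) = Mul(-2, H))
Function('C')(P) = Mul(-2, P)
j = -8
Function('z')(W) = Add(-8, Mul(-2, Pow(W, 2))) (Function('z')(W) = Add(Mul(Mul(-2, W), W), -8) = Add(Mul(-2, Pow(W, 2)), -8) = Add(-8, Mul(-2, Pow(W, 2))))
Add(-133, Mul(-145, Function('z')(-10))) = Add(-133, Mul(-145, Add(-8, Mul(-2, Pow(-10, 2))))) = Add(-133, Mul(-145, Add(-8, Mul(-2, 100)))) = Add(-133, Mul(-145, Add(-8, -200))) = Add(-133, Mul(-145, -208)) = Add(-133, 30160) = 30027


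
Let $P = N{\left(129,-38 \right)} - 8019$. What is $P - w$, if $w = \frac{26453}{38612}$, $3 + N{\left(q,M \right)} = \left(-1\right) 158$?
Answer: $- \frac{45124659}{5516} \approx -8180.7$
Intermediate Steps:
$N{\left(q,M \right)} = -161$ ($N{\left(q,M \right)} = -3 - 158 = -161$)
$P = -8180$ ($P = -161 - 8019 = -8180$)
$w = \frac{3779}{5516}$ ($w = 26453 \cdot \frac{1}{38612} = \frac{3779}{5516} \approx 0.6851$)
$P - w = -8180 - \frac{3779}{5516} = - \frac{45124659}{5516}$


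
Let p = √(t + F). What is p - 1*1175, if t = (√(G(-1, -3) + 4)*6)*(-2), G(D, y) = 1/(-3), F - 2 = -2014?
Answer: -1175 + 2*I*√(503 + √33) ≈ -1175.0 + 45.111*I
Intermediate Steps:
F = -2012 (F = 2 - 2014 = -2012)
G(D, y) = -⅓
t = -4*√33 (t = (√(-⅓ + 4)*6)*(-2) = (√(11/3)*6)*(-2) = ((√33/3)*6)*(-2) = (2*√33)*(-2) = -4*√33 ≈ -22.978)
p = √(-2012 - 4*√33) (p = √(-4*√33 - 2012) = √(-2012 - 4*√33) ≈ 45.111*I)
p - 1*1175 = 2*√(-503 - √33) - 1*1175 = 2*√(-503 - √33) - 1175 = -1175 + 2*√(-503 - √33)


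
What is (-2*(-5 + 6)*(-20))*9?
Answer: 360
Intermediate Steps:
(-2*(-5 + 6)*(-20))*9 = (-2*1*(-20))*9 = -2*(-20)*9 = 40*9 = 360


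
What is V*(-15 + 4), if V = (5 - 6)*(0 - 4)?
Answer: -44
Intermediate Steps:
V = 4 (V = -1*(-4) = 4)
V*(-15 + 4) = 4*(-15 + 4) = 4*(-11) = -44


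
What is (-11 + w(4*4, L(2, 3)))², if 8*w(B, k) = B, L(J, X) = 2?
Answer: 81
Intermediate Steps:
w(B, k) = B/8
(-11 + w(4*4, L(2, 3)))² = (-11 + (4*4)/8)² = (-11 + (⅛)*16)² = (-11 + 2)² = (-9)² = 81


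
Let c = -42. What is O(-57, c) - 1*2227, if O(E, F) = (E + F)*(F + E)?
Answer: 7574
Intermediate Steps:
O(E, F) = (E + F)² (O(E, F) = (E + F)*(E + F) = (E + F)²)
O(-57, c) - 1*2227 = (-57 - 42)² - 1*2227 = (-99)² - 2227 = 9801 - 2227 = 7574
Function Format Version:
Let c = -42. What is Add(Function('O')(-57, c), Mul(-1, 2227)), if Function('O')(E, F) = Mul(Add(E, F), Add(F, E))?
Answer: 7574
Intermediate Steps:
Function('O')(E, F) = Pow(Add(E, F), 2) (Function('O')(E, F) = Mul(Add(E, F), Add(E, F)) = Pow(Add(E, F), 2))
Add(Function('O')(-57, c), Mul(-1, 2227)) = Add(Pow(Add(-57, -42), 2), Mul(-1, 2227)) = Add(Pow(-99, 2), -2227) = Add(9801, -2227) = 7574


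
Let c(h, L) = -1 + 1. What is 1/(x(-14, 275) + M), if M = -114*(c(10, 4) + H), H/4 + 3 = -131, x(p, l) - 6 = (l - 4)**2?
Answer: 1/134551 ≈ 7.4321e-6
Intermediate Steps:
c(h, L) = 0
x(p, l) = 6 + (-4 + l)**2 (x(p, l) = 6 + (l - 4)**2 = 6 + (-4 + l)**2)
H = -536 (H = -12 + 4*(-131) = -12 - 524 = -536)
M = 61104 (M = -114*(0 - 536) = -114*(-536) = 61104)
1/(x(-14, 275) + M) = 1/((6 + (-4 + 275)**2) + 61104) = 1/((6 + 271**2) + 61104) = 1/((6 + 73441) + 61104) = 1/(73447 + 61104) = 1/134551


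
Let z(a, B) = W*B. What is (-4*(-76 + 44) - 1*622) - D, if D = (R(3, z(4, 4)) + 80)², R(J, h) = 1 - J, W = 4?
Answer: -6578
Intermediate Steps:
z(a, B) = 4*B
D = 6084 (D = ((1 - 1*3) + 80)² = ((1 - 3) + 80)² = (-2 + 80)² = 78² = 6084)
(-4*(-76 + 44) - 1*622) - D = (-4*(-76 + 44) - 1*622) - 1*6084 = (-4*(-32) - 622) - 6084 = (128 - 622) - 6084 = -494 - 6084 = -6578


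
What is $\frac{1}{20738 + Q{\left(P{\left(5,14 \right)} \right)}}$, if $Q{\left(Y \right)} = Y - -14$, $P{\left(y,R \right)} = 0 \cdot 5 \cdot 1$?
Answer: $\frac{1}{20752} \approx 4.8188 \cdot 10^{-5}$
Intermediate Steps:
$P{\left(y,R \right)} = 0$ ($P{\left(y,R \right)} = 0 \cdot 1 = 0$)
$Q{\left(Y \right)} = 14 + Y$ ($Q{\left(Y \right)} = Y + 14 = 14 + Y$)
$\frac{1}{20738 + Q{\left(P{\left(5,14 \right)} \right)}} = \frac{1}{20738 + \left(14 + 0\right)} = \frac{1}{20738 + 14} = \frac{1}{20752}$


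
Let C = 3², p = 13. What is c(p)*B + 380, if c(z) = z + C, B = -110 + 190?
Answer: 2140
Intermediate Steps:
B = 80
C = 9
c(z) = 9 + z (c(z) = z + 9 = 9 + z)
c(p)*B + 380 = (9 + 13)*80 + 380 = 22*80 + 380 = 1760 + 380 = 2140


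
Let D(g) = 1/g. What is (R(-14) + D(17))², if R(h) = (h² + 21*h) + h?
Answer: 3621409/289 ≈ 12531.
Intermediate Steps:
R(h) = h² + 22*h
(R(-14) + D(17))² = (-14*(22 - 14) + 1/17)² = (-14*8 + 1/17)² = (-112 + 1/17)² = (-1903/17)² = 3621409/289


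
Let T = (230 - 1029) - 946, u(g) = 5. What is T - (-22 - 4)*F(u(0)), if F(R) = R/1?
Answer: -1615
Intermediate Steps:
F(R) = R (F(R) = R*1 = R)
T = -1745 (T = -799 - 946 = -1745)
T - (-22 - 4)*F(u(0)) = -1745 - (-22 - 4)*5 = -1745 - (-26)*5 = -1745 - 1*(-130) = -1745 + 130 = -1615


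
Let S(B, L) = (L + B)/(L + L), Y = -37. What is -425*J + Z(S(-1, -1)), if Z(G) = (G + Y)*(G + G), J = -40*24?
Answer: 407928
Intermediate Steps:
S(B, L) = (B + L)/(2*L) (S(B, L) = (B + L)/((2*L)) = (B + L)*(1/(2*L)) = (B + L)/(2*L))
J = -960
Z(G) = 2*G*(-37 + G) (Z(G) = (G - 37)*(G + G) = (-37 + G)*(2*G) = 2*G*(-37 + G))
-425*J + Z(S(-1, -1)) = -425*(-960) + 2*((½)*(-1 - 1)/(-1))*(-37 + (½)*(-1 - 1)/(-1)) = 408000 + 2*((½)*(-1)*(-2))*(-37 + (½)*(-1)*(-2)) = 408000 + 2*1*(-37 + 1) = 408000 + 2*1*(-36) = 408000 - 72 = 407928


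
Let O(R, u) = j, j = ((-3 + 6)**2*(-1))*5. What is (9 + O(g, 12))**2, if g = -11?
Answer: 1296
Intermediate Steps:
j = -45 (j = (3**2*(-1))*5 = (9*(-1))*5 = -9*5 = -45)
O(R, u) = -45
(9 + O(g, 12))**2 = (9 - 45)**2 = (-36)**2 = 1296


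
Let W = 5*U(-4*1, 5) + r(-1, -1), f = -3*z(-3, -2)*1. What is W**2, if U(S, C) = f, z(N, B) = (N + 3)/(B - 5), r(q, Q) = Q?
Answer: 1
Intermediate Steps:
z(N, B) = (3 + N)/(-5 + B)
f = 0 (f = -3*(3 - 3)/(-5 - 2)*1 = -3*0/(-7)*1 = -(-3)*0/7*1 = -3*0*1 = 0*1 = 0)
U(S, C) = 0
W = -1 (W = 5*0 - 1 = 0 - 1 = -1)
W**2 = (-1)**2 = 1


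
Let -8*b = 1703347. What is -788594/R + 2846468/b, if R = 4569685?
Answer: -105402946204758/7783759235695 ≈ -13.541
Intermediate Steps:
b = -1703347/8 (b = -⅛*1703347 = -1703347/8 ≈ -2.1292e+5)
-788594/R + 2846468/b = -788594/4569685 + 2846468/(-1703347/8) = -788594*1/4569685 + 2846468*(-8/1703347) = -788594/4569685 - 22771744/1703347 = -105402946204758/7783759235695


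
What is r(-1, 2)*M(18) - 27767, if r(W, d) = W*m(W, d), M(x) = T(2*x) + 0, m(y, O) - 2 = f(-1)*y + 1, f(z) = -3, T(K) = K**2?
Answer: -35543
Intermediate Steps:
m(y, O) = 3 - 3*y (m(y, O) = 2 + (-3*y + 1) = 2 + (1 - 3*y) = 3 - 3*y)
M(x) = 4*x**2 (M(x) = (2*x)**2 + 0 = 4*x**2 + 0 = 4*x**2)
r(W, d) = W*(3 - 3*W)
r(-1, 2)*M(18) - 27767 = (3*(-1)*(1 - 1*(-1)))*(4*18**2) - 27767 = (3*(-1)*(1 + 1))*(4*324) - 27767 = (3*(-1)*2)*1296 - 27767 = -6*1296 - 27767 = -7776 - 27767 = -35543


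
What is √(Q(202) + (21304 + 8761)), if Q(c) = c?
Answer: 3*√3363 ≈ 173.97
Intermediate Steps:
√(Q(202) + (21304 + 8761)) = √(202 + (21304 + 8761)) = √(202 + 30065) = √30267 = 3*√3363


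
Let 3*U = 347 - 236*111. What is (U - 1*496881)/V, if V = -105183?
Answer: 1516492/315549 ≈ 4.8059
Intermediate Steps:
U = -25849/3 (U = (347 - 236*111)/3 = (347 - 26196)/3 = (⅓)*(-25849) = -25849/3 ≈ -8616.3)
(U - 1*496881)/V = (-25849/3 - 1*496881)/(-105183) = (-25849/3 - 496881)*(-1/105183) = -1516492/3*(-1/105183) = 1516492/315549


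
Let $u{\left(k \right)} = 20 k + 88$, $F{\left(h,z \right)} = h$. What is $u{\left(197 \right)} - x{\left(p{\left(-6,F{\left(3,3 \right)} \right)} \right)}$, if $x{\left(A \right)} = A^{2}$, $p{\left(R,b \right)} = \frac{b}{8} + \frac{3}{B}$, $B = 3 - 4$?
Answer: $\frac{257351}{64} \approx 4021.1$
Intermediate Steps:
$B = -1$
$p{\left(R,b \right)} = -3 + \frac{b}{8}$ ($p{\left(R,b \right)} = \frac{b}{8} + \frac{3}{-1} = b \frac{1}{8} + 3 \left(-1\right) = \frac{b}{8} - 3 = -3 + \frac{b}{8}$)
$u{\left(k \right)} = 88 + 20 k$
$u{\left(197 \right)} - x{\left(p{\left(-6,F{\left(3,3 \right)} \right)} \right)} = \left(88 + 20 \cdot 197\right) - \left(-3 + \frac{1}{8} \cdot 3\right)^{2} = \left(88 + 3940\right) - \left(-3 + \frac{3}{8}\right)^{2} = 4028 - \left(- \frac{21}{8}\right)^{2} = 4028 - \frac{441}{64} = \frac{257351}{64}$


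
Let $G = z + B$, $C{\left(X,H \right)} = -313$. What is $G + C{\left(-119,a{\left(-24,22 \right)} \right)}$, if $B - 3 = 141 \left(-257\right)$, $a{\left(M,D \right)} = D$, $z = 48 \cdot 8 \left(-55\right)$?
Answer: $-57667$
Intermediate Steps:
$z = -21120$ ($z = 384 \left(-55\right) = -21120$)
$B = -36234$ ($B = 3 + 141 \left(-257\right) = 3 - 36237 = -36234$)
$G = -57354$ ($G = -21120 - 36234 = -57354$)
$G + C{\left(-119,a{\left(-24,22 \right)} \right)} = -57354 - 313 = -57667$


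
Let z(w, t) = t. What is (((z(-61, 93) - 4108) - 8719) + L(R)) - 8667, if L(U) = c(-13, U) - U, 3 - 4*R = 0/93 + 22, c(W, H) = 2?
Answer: -85577/4 ≈ -21394.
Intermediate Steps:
R = -19/4 (R = 3/4 - (0/93 + 22)/4 = 3/4 - (0*(1/93) + 22)/4 = 3/4 - (0 + 22)/4 = 3/4 - 1/4*22 = 3/4 - 11/2 = -19/4 ≈ -4.7500)
L(U) = 2 - U
(((z(-61, 93) - 4108) - 8719) + L(R)) - 8667 = (((93 - 4108) - 8719) + (2 - 1*(-19/4))) - 8667 = ((-4015 - 8719) + (2 + 19/4)) - 8667 = (-12734 + 27/4) - 8667 = -50909/4 - 8667 = -85577/4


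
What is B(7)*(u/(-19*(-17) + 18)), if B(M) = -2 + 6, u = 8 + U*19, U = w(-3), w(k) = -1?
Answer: -4/31 ≈ -0.12903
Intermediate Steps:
U = -1
u = -11 (u = 8 - 1*19 = 8 - 19 = -11)
B(M) = 4
B(7)*(u/(-19*(-17) + 18)) = 4*(-11/(-19*(-17) + 18)) = 4*(-11/(323 + 18)) = 4*(-11/341) = 4*(-11*1/341) = 4*(-1/31) = -4/31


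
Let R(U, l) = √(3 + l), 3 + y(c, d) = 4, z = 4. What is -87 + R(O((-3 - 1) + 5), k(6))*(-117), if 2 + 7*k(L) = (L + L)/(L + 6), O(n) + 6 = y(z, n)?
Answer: -87 - 234*√35/7 ≈ -284.77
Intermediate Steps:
y(c, d) = 1 (y(c, d) = -3 + 4 = 1)
O(n) = -5 (O(n) = -6 + 1 = -5)
k(L) = -2/7 + 2*L/(7*(6 + L)) (k(L) = -2/7 + ((L + L)/(L + 6))/7 = -2/7 + ((2*L)/(6 + L))/7 = -2/7 + (2*L/(6 + L))/7 = -2/7 + 2*L/(7*(6 + L)))
-87 + R(O((-3 - 1) + 5), k(6))*(-117) = -87 + √(3 - 12/(42 + 7*6))*(-117) = -87 + √(3 - 12/(42 + 42))*(-117) = -87 + √(3 - 12/84)*(-117) = -87 + √(3 - 12*1/84)*(-117) = -87 + √(3 - ⅐)*(-117) = -87 + √(20/7)*(-117) = -87 + (2*√35/7)*(-117) = -87 - 234*√35/7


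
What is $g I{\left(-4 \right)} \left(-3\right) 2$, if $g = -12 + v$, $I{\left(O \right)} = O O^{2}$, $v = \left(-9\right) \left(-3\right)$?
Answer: $5760$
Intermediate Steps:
$v = 27$
$I{\left(O \right)} = O^{3}$
$g = 15$ ($g = -12 + 27 = 15$)
$g I{\left(-4 \right)} \left(-3\right) 2 = 15 \left(-4\right)^{3} \left(-3\right) 2 = 15 \left(-64\right) \left(-3\right) 2 = 15 \cdot 192 \cdot 2 = 15 \cdot 384 = 5760$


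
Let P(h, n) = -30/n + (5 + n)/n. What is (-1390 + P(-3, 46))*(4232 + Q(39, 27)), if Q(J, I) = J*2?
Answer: -137745445/23 ≈ -5.9889e+6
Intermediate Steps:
P(h, n) = -30/n + (5 + n)/n
Q(J, I) = 2*J
(-1390 + P(-3, 46))*(4232 + Q(39, 27)) = (-1390 + (-25 + 46)/46)*(4232 + 2*39) = (-1390 + (1/46)*21)*(4232 + 78) = (-1390 + 21/46)*4310 = -63919/46*4310 = -137745445/23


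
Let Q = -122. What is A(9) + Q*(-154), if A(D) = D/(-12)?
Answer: 75149/4 ≈ 18787.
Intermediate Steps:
A(D) = -D/12 (A(D) = D*(-1/12) = -D/12)
A(9) + Q*(-154) = -1/12*9 - 122*(-154) = -¾ + 18788 = 75149/4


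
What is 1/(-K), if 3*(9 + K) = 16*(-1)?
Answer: 3/43 ≈ 0.069767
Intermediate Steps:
K = -43/3 (K = -9 + (16*(-1))/3 = -9 + (⅓)*(-16) = -9 - 16/3 = -43/3 ≈ -14.333)
1/(-K) = 1/(-1*(-43/3)) = 1/(43/3) = 3/43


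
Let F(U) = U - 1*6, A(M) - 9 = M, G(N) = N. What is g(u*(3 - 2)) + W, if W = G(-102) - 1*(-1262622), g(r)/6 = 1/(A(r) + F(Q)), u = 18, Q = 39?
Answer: 12625201/10 ≈ 1.2625e+6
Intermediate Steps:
A(M) = 9 + M
F(U) = -6 + U (F(U) = U - 6 = -6 + U)
g(r) = 6/(42 + r) (g(r) = 6/((9 + r) + (-6 + 39)) = 6/((9 + r) + 33) = 6/(42 + r))
W = 1262520 (W = -102 - 1*(-1262622) = -102 + 1262622 = 1262520)
g(u*(3 - 2)) + W = 6/(42 + 18*(3 - 2)) + 1262520 = 6/(42 + 18*1) + 1262520 = 6/(42 + 18) + 1262520 = 6/60 + 1262520 = 6*(1/60) + 1262520 = ⅒ + 1262520 = 12625201/10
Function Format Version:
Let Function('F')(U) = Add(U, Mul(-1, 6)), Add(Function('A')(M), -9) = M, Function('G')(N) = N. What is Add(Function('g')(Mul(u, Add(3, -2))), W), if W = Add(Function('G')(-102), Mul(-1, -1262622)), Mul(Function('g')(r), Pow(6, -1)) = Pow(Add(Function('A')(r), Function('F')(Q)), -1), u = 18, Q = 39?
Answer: Rational(12625201, 10) ≈ 1.2625e+6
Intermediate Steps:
Function('A')(M) = Add(9, M)
Function('F')(U) = Add(-6, U) (Function('F')(U) = Add(U, -6) = Add(-6, U))
Function('g')(r) = Mul(6, Pow(Add(42, r), -1)) (Function('g')(r) = Mul(6, Pow(Add(Add(9, r), Add(-6, 39)), -1)) = Mul(6, Pow(Add(Add(9, r), 33), -1)) = Mul(6, Pow(Add(42, r), -1)))
W = 1262520 (W = Add(-102, Mul(-1, -1262622)) = Add(-102, 1262622) = 1262520)
Add(Function('g')(Mul(u, Add(3, -2))), W) = Add(Mul(6, Pow(Add(42, Mul(18, Add(3, -2))), -1)), 1262520) = Add(Mul(6, Pow(Add(42, Mul(18, 1)), -1)), 1262520) = Add(Mul(6, Pow(Add(42, 18), -1)), 1262520) = Add(Mul(6, Pow(60, -1)), 1262520) = Add(Mul(6, Rational(1, 60)), 1262520) = Add(Rational(1, 10), 1262520) = Rational(12625201, 10)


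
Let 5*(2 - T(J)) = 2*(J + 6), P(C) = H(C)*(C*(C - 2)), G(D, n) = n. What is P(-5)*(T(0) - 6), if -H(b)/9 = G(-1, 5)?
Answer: 10080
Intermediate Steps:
H(b) = -45 (H(b) = -9*5 = -45)
P(C) = -45*C*(-2 + C) (P(C) = -45*C*(C - 2) = -45*C*(-2 + C))
T(J) = -⅖ - 2*J/5 (T(J) = 2 - 2*(J + 6)/5 = 2 - 2*(6 + J)/5 = 2 - (12 + 2*J)/5 = 2 + (-12/5 - 2*J/5) = -⅖ - 2*J/5)
P(-5)*(T(0) - 6) = (45*(-5)*(2 - 1*(-5)))*((-⅖ - ⅖*0) - 6) = (45*(-5)*(2 + 5))*((-⅖ + 0) - 6) = (45*(-5)*7)*(-⅖ - 6) = -1575*(-32/5) = 10080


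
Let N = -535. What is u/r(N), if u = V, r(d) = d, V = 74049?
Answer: -74049/535 ≈ -138.41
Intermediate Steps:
u = 74049
u/r(N) = 74049/(-535) = 74049*(-1/535) = -74049/535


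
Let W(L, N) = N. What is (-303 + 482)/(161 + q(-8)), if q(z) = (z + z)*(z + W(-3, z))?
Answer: 179/417 ≈ 0.42926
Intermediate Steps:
q(z) = 4*z² (q(z) = (z + z)*(z + z) = (2*z)*(2*z) = 4*z²)
(-303 + 482)/(161 + q(-8)) = (-303 + 482)/(161 + 4*(-8)²) = 179/(161 + 4*64) = 179/(161 + 256) = 179/417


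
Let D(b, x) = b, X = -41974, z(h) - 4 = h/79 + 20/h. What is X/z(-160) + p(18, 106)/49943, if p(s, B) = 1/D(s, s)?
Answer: -23847593914063/1050900606 ≈ -22693.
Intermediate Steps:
z(h) = 4 + 20/h + h/79 (z(h) = 4 + (h/79 + 20/h) = 4 + (20/h + h/79) = 4 + 20/h + h/79)
p(s, B) = 1/s
X/z(-160) + p(18, 106)/49943 = -41974/(4 + 20/(-160) + (1/79)*(-160)) + 1/(18*49943) = -41974/(4 + 20*(-1/160) - 160/79) + (1/18)*(1/49943) = -41974/(4 - ⅛ - 160/79) + 1/898974 = -41974/1169/632 + 1/898974 = -41974*632/1169 + 1/898974 = -26527568/1169 + 1/898974 = -23847593914063/1050900606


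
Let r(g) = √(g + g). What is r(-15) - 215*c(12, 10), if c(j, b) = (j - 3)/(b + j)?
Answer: -1935/22 + I*√30 ≈ -87.955 + 5.4772*I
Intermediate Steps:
c(j, b) = (-3 + j)/(b + j)
r(g) = √2*√g (r(g) = √(2*g) = √2*√g)
r(-15) - 215*c(12, 10) = √2*√(-15) - 215*(-3 + 12)/(10 + 12) = √2*(I*√15) - 215*9/22 = I*√30 - 215*9/22 = I*√30 - 1935/22 = -1935/22 + I*√30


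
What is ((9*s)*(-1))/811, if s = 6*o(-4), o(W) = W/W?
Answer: -54/811 ≈ -0.066584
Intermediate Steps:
o(W) = 1
s = 6 (s = 6*1 = 6)
((9*s)*(-1))/811 = ((9*6)*(-1))/811 = (54*(-1))*(1/811) = -54*1/811 = -54/811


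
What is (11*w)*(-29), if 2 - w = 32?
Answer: 9570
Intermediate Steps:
w = -30 (w = 2 - 1*32 = 2 - 32 = -30)
(11*w)*(-29) = (11*(-30))*(-29) = -330*(-29) = 9570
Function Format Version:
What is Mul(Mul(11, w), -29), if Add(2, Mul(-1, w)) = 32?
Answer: 9570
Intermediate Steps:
w = -30 (w = Add(2, Mul(-1, 32)) = Add(2, -32) = -30)
Mul(Mul(11, w), -29) = Mul(Mul(11, -30), -29) = Mul(-330, -29) = 9570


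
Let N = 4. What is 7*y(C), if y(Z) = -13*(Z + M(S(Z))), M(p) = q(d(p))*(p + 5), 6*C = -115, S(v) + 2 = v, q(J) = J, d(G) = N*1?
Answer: 45773/6 ≈ 7628.8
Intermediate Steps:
d(G) = 4 (d(G) = 4*1 = 4)
S(v) = -2 + v
C = -115/6 (C = (1/6)*(-115) = -115/6 ≈ -19.167)
M(p) = 20 + 4*p (M(p) = 4*(p + 5) = 4*(5 + p) = 20 + 4*p)
y(Z) = -156 - 65*Z (y(Z) = -13*(Z + (20 + 4*(-2 + Z))) = -13*(Z + (20 + (-8 + 4*Z))) = -13*(Z + (12 + 4*Z)) = -13*(12 + 5*Z) = -156 - 65*Z)
7*y(C) = 7*(-156 - 65*(-115/6)) = 7*(-156 + 7475/6) = 7*(6539/6) = 45773/6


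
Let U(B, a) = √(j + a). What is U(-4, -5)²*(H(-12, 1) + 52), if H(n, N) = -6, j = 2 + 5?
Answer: 92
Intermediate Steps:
j = 7
U(B, a) = √(7 + a)
U(-4, -5)²*(H(-12, 1) + 52) = (√(7 - 5))²*(-6 + 52) = (√2)²*46 = 2*46 = 92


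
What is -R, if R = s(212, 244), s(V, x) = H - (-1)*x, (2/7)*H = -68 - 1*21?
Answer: 135/2 ≈ 67.500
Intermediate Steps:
H = -623/2 (H = 7*(-68 - 1*21)/2 = 7*(-68 - 21)/2 = (7/2)*(-89) = -623/2 ≈ -311.50)
s(V, x) = -623/2 + x (s(V, x) = -623/2 - (-1)*x = -623/2 + x)
R = -135/2 (R = -623/2 + 244 = -135/2 ≈ -67.500)
-R = -1*(-135/2) = 135/2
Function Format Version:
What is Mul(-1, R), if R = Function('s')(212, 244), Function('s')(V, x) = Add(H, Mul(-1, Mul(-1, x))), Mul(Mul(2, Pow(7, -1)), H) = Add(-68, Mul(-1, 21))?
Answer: Rational(135, 2) ≈ 67.500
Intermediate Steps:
H = Rational(-623, 2) (H = Mul(Rational(7, 2), Add(-68, Mul(-1, 21))) = Mul(Rational(7, 2), Add(-68, -21)) = Mul(Rational(7, 2), -89) = Rational(-623, 2) ≈ -311.50)
Function('s')(V, x) = Add(Rational(-623, 2), x) (Function('s')(V, x) = Add(Rational(-623, 2), Mul(-1, Mul(-1, x))) = Add(Rational(-623, 2), x))
R = Rational(-135, 2) (R = Add(Rational(-623, 2), 244) = Rational(-135, 2) ≈ -67.500)
Mul(-1, R) = Mul(-1, Rational(-135, 2)) = Rational(135, 2)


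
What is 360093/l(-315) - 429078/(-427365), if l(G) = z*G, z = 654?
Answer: -485161379/652158990 ≈ -0.74393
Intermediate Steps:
l(G) = 654*G
360093/l(-315) - 429078/(-427365) = 360093/((654*(-315))) - 429078/(-427365) = 360093/(-206010) - 429078*(-1/427365) = 360093*(-1/206010) + 143026/142455 = -120031/68670 + 143026/142455 = -485161379/652158990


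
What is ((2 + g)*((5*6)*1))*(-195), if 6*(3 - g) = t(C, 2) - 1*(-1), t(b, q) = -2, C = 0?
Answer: -30225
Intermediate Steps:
g = 19/6 (g = 3 - (-2 - 1*(-1))/6 = 3 - (-2 + 1)/6 = 3 - ⅙*(-1) = 3 + ⅙ = 19/6 ≈ 3.1667)
((2 + g)*((5*6)*1))*(-195) = ((2 + 19/6)*((5*6)*1))*(-195) = (31*(30*1)/6)*(-195) = ((31/6)*30)*(-195) = 155*(-195) = -30225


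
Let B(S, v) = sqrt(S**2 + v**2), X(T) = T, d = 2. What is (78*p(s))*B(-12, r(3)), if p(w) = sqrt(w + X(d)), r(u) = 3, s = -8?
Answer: 234*I*sqrt(102) ≈ 2363.3*I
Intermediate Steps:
p(w) = sqrt(2 + w) (p(w) = sqrt(w + 2) = sqrt(2 + w))
(78*p(s))*B(-12, r(3)) = (78*sqrt(2 - 8))*sqrt((-12)**2 + 3**2) = (78*sqrt(-6))*sqrt(144 + 9) = (78*(I*sqrt(6)))*sqrt(153) = (78*I*sqrt(6))*(3*sqrt(17)) = 234*I*sqrt(102)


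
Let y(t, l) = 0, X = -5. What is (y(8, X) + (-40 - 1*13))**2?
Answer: 2809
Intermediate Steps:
(y(8, X) + (-40 - 1*13))**2 = (0 + (-40 - 1*13))**2 = (0 + (-40 - 13))**2 = (0 - 53)**2 = (-53)**2 = 2809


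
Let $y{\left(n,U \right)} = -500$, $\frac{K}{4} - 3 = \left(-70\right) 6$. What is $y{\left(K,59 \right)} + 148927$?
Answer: $148427$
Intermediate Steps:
$K = -1668$ ($K = 12 + 4 \left(\left(-70\right) 6\right) = 12 + 4 \left(-420\right) = 12 - 1680 = -1668$)
$y{\left(K,59 \right)} + 148927 = -500 + 148927 = 148427$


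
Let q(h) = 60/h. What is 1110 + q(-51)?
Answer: 18850/17 ≈ 1108.8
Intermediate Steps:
1110 + q(-51) = 1110 + 60/(-51) = 1110 + 60*(-1/51) = 1110 - 20/17 = 18850/17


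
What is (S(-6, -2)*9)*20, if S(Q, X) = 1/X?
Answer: -90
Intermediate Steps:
(S(-6, -2)*9)*20 = (9/(-2))*20 = -1/2*9*20 = -9/2*20 = -90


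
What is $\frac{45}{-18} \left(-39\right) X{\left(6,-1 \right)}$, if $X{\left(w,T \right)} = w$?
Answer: $585$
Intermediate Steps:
$\frac{45}{-18} \left(-39\right) X{\left(6,-1 \right)} = \frac{45}{-18} \left(-39\right) 6 = 45 \left(- \frac{1}{18}\right) \left(-39\right) 6 = \left(- \frac{5}{2}\right) \left(-39\right) 6 = \frac{195}{2} \cdot 6 = 585$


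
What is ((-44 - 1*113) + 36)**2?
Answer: 14641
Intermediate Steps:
((-44 - 1*113) + 36)**2 = ((-44 - 113) + 36)**2 = (-157 + 36)**2 = (-121)**2 = 14641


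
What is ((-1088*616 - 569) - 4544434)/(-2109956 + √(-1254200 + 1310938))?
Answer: 5501932870358/2225957132599 + 5215211*√56738/4451914265198 ≈ 2.4720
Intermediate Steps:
((-1088*616 - 569) - 4544434)/(-2109956 + √(-1254200 + 1310938)) = ((-670208 - 569) - 4544434)/(-2109956 + √56738) = (-670777 - 4544434)/(-2109956 + √56738) = -5215211/(-2109956 + √56738)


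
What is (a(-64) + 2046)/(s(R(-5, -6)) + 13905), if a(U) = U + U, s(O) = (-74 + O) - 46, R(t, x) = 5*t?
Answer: 959/6880 ≈ 0.13939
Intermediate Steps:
s(O) = -120 + O
a(U) = 2*U
(a(-64) + 2046)/(s(R(-5, -6)) + 13905) = (2*(-64) + 2046)/((-120 + 5*(-5)) + 13905) = (-128 + 2046)/((-120 - 25) + 13905) = 1918/(-145 + 13905) = 1918/13760 = 1918*(1/13760) = 959/6880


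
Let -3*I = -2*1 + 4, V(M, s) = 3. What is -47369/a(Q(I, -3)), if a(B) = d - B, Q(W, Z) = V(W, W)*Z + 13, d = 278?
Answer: -47369/274 ≈ -172.88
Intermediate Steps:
I = -2/3 (I = -(-2*1 + 4)/3 = -(-2 + 4)/3 = -1/3*2 = -2/3 ≈ -0.66667)
Q(W, Z) = 13 + 3*Z (Q(W, Z) = 3*Z + 13 = 13 + 3*Z)
a(B) = 278 - B
-47369/a(Q(I, -3)) = -47369/(278 - (13 + 3*(-3))) = -47369/(278 - (13 - 9)) = -47369/(278 - 1*4) = -47369/(278 - 4) = -47369/274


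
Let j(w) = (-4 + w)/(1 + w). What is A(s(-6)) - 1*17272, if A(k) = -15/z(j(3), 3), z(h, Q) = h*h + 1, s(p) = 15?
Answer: -293864/17 ≈ -17286.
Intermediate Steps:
j(w) = (-4 + w)/(1 + w)
z(h, Q) = 1 + h**2 (z(h, Q) = h**2 + 1 = 1 + h**2)
A(k) = -240/17 (A(k) = -15/(1 + ((-4 + 3)/(1 + 3))**2) = -15/(1 + (-1/4)**2) = -15/(1 + 1/16) = -15/17/16 = -15*16/17 = -240/17)
A(s(-6)) - 1*17272 = -240/17 - 1*17272 = -240/17 - 17272 = -293864/17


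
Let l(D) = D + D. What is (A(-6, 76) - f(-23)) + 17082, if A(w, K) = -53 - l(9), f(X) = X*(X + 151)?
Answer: 19955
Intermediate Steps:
l(D) = 2*D
f(X) = X*(151 + X)
A(w, K) = -71 (A(w, K) = -53 - 2*9 = -53 - 1*18 = -53 - 18 = -71)
(A(-6, 76) - f(-23)) + 17082 = (-71 - (-23)*(151 - 23)) + 17082 = (-71 - (-23)*128) + 17082 = (-71 - 1*(-2944)) + 17082 = (-71 + 2944) + 17082 = 2873 + 17082 = 19955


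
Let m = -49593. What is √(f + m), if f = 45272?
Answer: I*√4321 ≈ 65.734*I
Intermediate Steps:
√(f + m) = √(45272 - 49593) = √(-4321) = I*√4321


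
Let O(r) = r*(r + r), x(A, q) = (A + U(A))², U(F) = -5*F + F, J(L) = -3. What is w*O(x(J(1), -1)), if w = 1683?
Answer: 22084326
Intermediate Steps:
U(F) = -4*F
x(A, q) = 9*A² (x(A, q) = (A - 4*A)² = (-3*A)² = 9*A²)
O(r) = 2*r² (O(r) = r*(2*r) = 2*r²)
w*O(x(J(1), -1)) = 1683*(2*(9*(-3)²)²) = 1683*(2*(9*9)²) = 1683*(2*81²) = 1683*(2*6561) = 1683*13122 = 22084326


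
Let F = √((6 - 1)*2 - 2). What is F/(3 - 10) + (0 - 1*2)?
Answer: -2 - 2*√2/7 ≈ -2.4041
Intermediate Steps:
F = 2*√2 (F = √(5*2 - 2) = √(10 - 2) = √8 = 2*√2 ≈ 2.8284)
F/(3 - 10) + (0 - 1*2) = (2*√2)/(3 - 10) + (0 - 1*2) = (2*√2)/(-7) + (0 - 2) = -2*√2/7 - 2 = -2 - 2*√2/7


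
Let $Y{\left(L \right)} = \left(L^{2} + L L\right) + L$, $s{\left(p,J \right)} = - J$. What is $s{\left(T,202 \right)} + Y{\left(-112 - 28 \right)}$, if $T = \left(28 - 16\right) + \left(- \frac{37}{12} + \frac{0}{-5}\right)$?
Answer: $38858$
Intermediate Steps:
$T = \frac{107}{12}$ ($T = 12 + \left(\left(-37\right) \frac{1}{12} + 0 \left(- \frac{1}{5}\right)\right) = 12 + \left(- \frac{37}{12} + 0\right) = 12 - \frac{37}{12} = \frac{107}{12} \approx 8.9167$)
$Y{\left(L \right)} = L + 2 L^{2}$ ($Y{\left(L \right)} = \left(L^{2} + L^{2}\right) + L = 2 L^{2} + L = L + 2 L^{2}$)
$s{\left(T,202 \right)} + Y{\left(-112 - 28 \right)} = \left(-1\right) 202 + \left(-112 - 28\right) \left(1 + 2 \left(-112 - 28\right)\right) = -202 + \left(-112 - 28\right) \left(1 + 2 \left(-112 - 28\right)\right) = -202 - 140 \left(1 + 2 \left(-140\right)\right) = -202 - 140 \left(1 - 280\right) = -202 - -39060 = -202 + 39060 = 38858$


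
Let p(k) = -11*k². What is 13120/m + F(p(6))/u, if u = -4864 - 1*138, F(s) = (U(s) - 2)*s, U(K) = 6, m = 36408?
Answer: 187952/277611 ≈ 0.67703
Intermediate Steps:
F(s) = 4*s (F(s) = (6 - 2)*s = 4*s)
u = -5002 (u = -4864 - 138 = -5002)
13120/m + F(p(6))/u = 13120/36408 + (4*(-11*6²))/(-5002) = 13120*(1/36408) + (4*(-11*36))*(-1/5002) = 40/111 + (4*(-396))*(-1/5002) = 40/111 - 1584*(-1/5002) = 40/111 + 792/2501 = 187952/277611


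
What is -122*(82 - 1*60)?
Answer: -2684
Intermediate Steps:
-122*(82 - 1*60) = -122*(82 - 60) = -122*22 = -2684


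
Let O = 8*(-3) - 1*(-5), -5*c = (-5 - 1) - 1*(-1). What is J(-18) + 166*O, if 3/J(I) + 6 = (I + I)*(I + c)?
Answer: -637107/202 ≈ -3154.0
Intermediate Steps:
c = 1 (c = -((-5 - 1) - 1*(-1))/5 = -(-6 + 1)/5 = -⅕*(-5) = 1)
J(I) = 3/(-6 + 2*I*(1 + I)) (J(I) = 3/(-6 + (I + I)*(I + 1)) = 3/(-6 + (2*I)*(1 + I)) = 3/(-6 + 2*I*(1 + I)))
O = -19 (O = -24 + 5 = -19)
J(-18) + 166*O = 3/(2*(-3 - 18 + (-18)²)) + 166*(-19) = 3/(2*(-3 - 18 + 324)) - 3154 = (3/2)/303 - 3154 = (3/2)*(1/303) - 3154 = 1/202 - 3154 = -637107/202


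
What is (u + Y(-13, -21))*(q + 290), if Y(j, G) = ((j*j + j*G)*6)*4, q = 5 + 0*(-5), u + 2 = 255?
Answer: 3203995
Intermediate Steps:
u = 253 (u = -2 + 255 = 253)
q = 5 (q = 5 + 0 = 5)
Y(j, G) = 24*j² + 24*G*j (Y(j, G) = ((j² + G*j)*6)*4 = (6*j² + 6*G*j)*4 = 24*j² + 24*G*j)
(u + Y(-13, -21))*(q + 290) = (253 + 24*(-13)*(-21 - 13))*(5 + 290) = (253 + 24*(-13)*(-34))*295 = (253 + 10608)*295 = 10861*295 = 3203995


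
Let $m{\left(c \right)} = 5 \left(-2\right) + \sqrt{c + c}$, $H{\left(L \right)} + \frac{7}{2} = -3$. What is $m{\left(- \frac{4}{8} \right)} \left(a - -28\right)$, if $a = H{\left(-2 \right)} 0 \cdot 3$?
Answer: $-280 + 28 i \approx -280.0 + 28.0 i$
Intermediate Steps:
$H{\left(L \right)} = - \frac{13}{2}$ ($H{\left(L \right)} = - \frac{7}{2} - 3 = - \frac{13}{2}$)
$m{\left(c \right)} = -10 + \sqrt{2} \sqrt{c}$ ($m{\left(c \right)} = -10 + \sqrt{2 c} = -10 + \sqrt{2} \sqrt{c}$)
$a = 0$ ($a = \left(- \frac{13}{2}\right) 0 \cdot 3 = 0 \cdot 3 = 0$)
$m{\left(- \frac{4}{8} \right)} \left(a - -28\right) = \left(-10 + \sqrt{2} \sqrt{- \frac{4}{8}}\right) \left(0 - -28\right) = \left(-10 + \sqrt{2} \sqrt{\left(-4\right) \frac{1}{8}}\right) \left(0 + 28\right) = \left(-10 + \sqrt{2} \sqrt{- \frac{1}{2}}\right) 28 = \left(-10 + \sqrt{2} \frac{i \sqrt{2}}{2}\right) 28 = \left(-10 + i\right) 28 = -280 + 28 i$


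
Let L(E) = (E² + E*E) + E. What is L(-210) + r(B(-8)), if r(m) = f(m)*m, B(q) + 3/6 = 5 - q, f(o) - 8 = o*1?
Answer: 352985/4 ≈ 88246.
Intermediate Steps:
f(o) = 8 + o (f(o) = 8 + o*1 = 8 + o)
B(q) = 9/2 - q (B(q) = -½ + (5 - q) = 9/2 - q)
L(E) = E + 2*E² (L(E) = (E² + E²) + E = 2*E² + E = E + 2*E²)
r(m) = m*(8 + m) (r(m) = (8 + m)*m = m*(8 + m))
L(-210) + r(B(-8)) = -210*(1 + 2*(-210)) + (9/2 - 1*(-8))*(8 + (9/2 - 1*(-8))) = -210*(1 - 420) + (9/2 + 8)*(8 + (9/2 + 8)) = -210*(-419) + 25*(8 + 25/2)/2 = 87990 + (25/2)*(41/2) = 87990 + 1025/4 = 352985/4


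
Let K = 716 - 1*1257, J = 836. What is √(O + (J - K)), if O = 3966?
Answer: √5343 ≈ 73.096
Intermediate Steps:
K = -541 (K = 716 - 1257 = -541)
√(O + (J - K)) = √(3966 + (836 - 1*(-541))) = √(3966 + (836 + 541)) = √(3966 + 1377) = √5343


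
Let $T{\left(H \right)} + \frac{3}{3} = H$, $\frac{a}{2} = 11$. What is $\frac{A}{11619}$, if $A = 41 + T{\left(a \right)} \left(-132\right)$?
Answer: $- \frac{2731}{11619} \approx -0.23505$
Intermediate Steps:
$a = 22$ ($a = 2 \cdot 11 = 22$)
$T{\left(H \right)} = -1 + H$
$A = -2731$ ($A = 41 + \left(-1 + 22\right) \left(-132\right) = 41 + 21 \left(-132\right) = 41 - 2772 = -2731$)
$\frac{A}{11619} = - \frac{2731}{11619}$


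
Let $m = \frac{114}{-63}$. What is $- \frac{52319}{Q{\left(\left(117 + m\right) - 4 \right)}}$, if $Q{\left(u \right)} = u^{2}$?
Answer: $- \frac{23072679}{5452225} \approx -4.2318$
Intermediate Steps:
$m = - \frac{38}{21}$ ($m = 114 \left(- \frac{1}{63}\right) = - \frac{38}{21} \approx -1.8095$)
$- \frac{52319}{Q{\left(\left(117 + m\right) - 4 \right)}} = - \frac{52319}{\left(\left(117 - \frac{38}{21}\right) - 4\right)^{2}} = - \frac{52319}{\left(\frac{2419}{21} - 4\right)^{2}} = - \frac{52319}{\left(\frac{2335}{21}\right)^{2}} = - \frac{52319}{\frac{5452225}{441}} = \left(-52319\right) \frac{441}{5452225} = - \frac{23072679}{5452225}$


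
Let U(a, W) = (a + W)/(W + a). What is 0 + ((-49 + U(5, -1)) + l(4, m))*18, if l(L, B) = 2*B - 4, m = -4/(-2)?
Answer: -864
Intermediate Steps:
m = 2 (m = -4*(-½) = 2)
U(a, W) = 1 (U(a, W) = (W + a)/(W + a) = 1)
l(L, B) = -4 + 2*B
0 + ((-49 + U(5, -1)) + l(4, m))*18 = 0 + ((-49 + 1) + (-4 + 2*2))*18 = 0 + (-48 + (-4 + 4))*18 = 0 + (-48 + 0)*18 = 0 - 48*18 = 0 - 864 = -864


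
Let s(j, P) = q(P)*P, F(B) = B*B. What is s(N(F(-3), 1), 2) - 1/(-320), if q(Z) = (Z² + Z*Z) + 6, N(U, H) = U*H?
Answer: 8961/320 ≈ 28.003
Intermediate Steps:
F(B) = B²
N(U, H) = H*U
q(Z) = 6 + 2*Z² (q(Z) = (Z² + Z²) + 6 = 2*Z² + 6 = 6 + 2*Z²)
s(j, P) = P*(6 + 2*P²) (s(j, P) = (6 + 2*P²)*P = P*(6 + 2*P²))
s(N(F(-3), 1), 2) - 1/(-320) = 2*2*(3 + 2²) - 1/(-320) = 2*2*(3 + 4) - 1*(-1/320) = 2*2*7 + 1/320 = 28 + 1/320 = 8961/320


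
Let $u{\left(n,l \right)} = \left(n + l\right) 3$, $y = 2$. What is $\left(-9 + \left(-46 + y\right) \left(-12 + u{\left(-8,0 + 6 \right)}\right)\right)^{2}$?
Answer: $613089$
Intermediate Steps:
$u{\left(n,l \right)} = 3 l + 3 n$ ($u{\left(n,l \right)} = \left(l + n\right) 3 = 3 l + 3 n$)
$\left(-9 + \left(-46 + y\right) \left(-12 + u{\left(-8,0 + 6 \right)}\right)\right)^{2} = \left(-9 + \left(-46 + 2\right) \left(-12 + \left(3 \left(0 + 6\right) + 3 \left(-8\right)\right)\right)\right)^{2} = \left(-9 - 44 \left(-12 + \left(3 \cdot 6 - 24\right)\right)\right)^{2} = \left(-9 - 44 \left(-12 + \left(18 - 24\right)\right)\right)^{2} = \left(-9 - 44 \left(-12 - 6\right)\right)^{2} = \left(-9 - -792\right)^{2} = \left(-9 + 792\right)^{2} = 783^{2} = 613089$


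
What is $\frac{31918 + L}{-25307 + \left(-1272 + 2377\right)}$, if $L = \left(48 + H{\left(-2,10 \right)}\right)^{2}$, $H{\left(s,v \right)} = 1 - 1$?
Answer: $- \frac{17111}{12101} \approx -1.414$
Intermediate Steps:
$H{\left(s,v \right)} = 0$
$L = 2304$ ($L = \left(48 + 0\right)^{2} = 48^{2} = 2304$)
$\frac{31918 + L}{-25307 + \left(-1272 + 2377\right)} = \frac{31918 + 2304}{-25307 + \left(-1272 + 2377\right)} = \frac{34222}{-25307 + 1105} = \frac{34222}{-24202} = 34222 \left(- \frac{1}{24202}\right) = - \frac{17111}{12101}$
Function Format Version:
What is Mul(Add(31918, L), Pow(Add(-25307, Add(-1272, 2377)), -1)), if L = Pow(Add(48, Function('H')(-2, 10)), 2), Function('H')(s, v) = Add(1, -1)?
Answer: Rational(-17111, 12101) ≈ -1.4140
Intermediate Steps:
Function('H')(s, v) = 0
L = 2304 (L = Pow(Add(48, 0), 2) = Pow(48, 2) = 2304)
Mul(Add(31918, L), Pow(Add(-25307, Add(-1272, 2377)), -1)) = Mul(Add(31918, 2304), Pow(Add(-25307, Add(-1272, 2377)), -1)) = Mul(34222, Pow(Add(-25307, 1105), -1)) = Mul(34222, Pow(-24202, -1)) = Mul(34222, Rational(-1, 24202)) = Rational(-17111, 12101)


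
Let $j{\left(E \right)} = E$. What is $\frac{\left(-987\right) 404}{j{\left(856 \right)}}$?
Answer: $- \frac{99687}{214} \approx -465.83$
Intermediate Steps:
$\frac{\left(-987\right) 404}{j{\left(856 \right)}} = \frac{\left(-987\right) 404}{856} = \left(-398748\right) \frac{1}{856} = - \frac{99687}{214}$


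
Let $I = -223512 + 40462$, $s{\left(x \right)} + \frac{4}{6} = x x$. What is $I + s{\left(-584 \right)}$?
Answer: $\frac{474016}{3} \approx 1.5801 \cdot 10^{5}$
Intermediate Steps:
$s{\left(x \right)} = - \frac{2}{3} + x^{2}$ ($s{\left(x \right)} = - \frac{2}{3} + x x = - \frac{2}{3} + x^{2}$)
$I = -183050$
$I + s{\left(-584 \right)} = -183050 - \left(\frac{2}{3} - \left(-584\right)^{2}\right) = -183050 + \left(- \frac{2}{3} + 341056\right) = -183050 + \frac{1023166}{3} = \frac{474016}{3}$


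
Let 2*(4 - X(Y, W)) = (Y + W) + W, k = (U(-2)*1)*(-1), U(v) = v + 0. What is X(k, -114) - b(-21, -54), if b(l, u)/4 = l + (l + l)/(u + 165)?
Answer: 7493/37 ≈ 202.51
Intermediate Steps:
U(v) = v
b(l, u) = 4*l + 8*l/(165 + u) (b(l, u) = 4*(l + (l + l)/(u + 165)) = 4*(l + (2*l)/(165 + u)) = 4*(l + 2*l/(165 + u)) = 4*l + 8*l/(165 + u))
k = 2 (k = -2*1*(-1) = -2*(-1) = 2)
X(Y, W) = 4 - W - Y/2 (X(Y, W) = 4 - ((Y + W) + W)/2 = 4 - ((W + Y) + W)/2 = 4 - (Y + 2*W)/2 = 4 + (-W - Y/2) = 4 - W - Y/2)
X(k, -114) - b(-21, -54) = (4 - 1*(-114) - ½*2) - 4*(-21)*(167 - 54)/(165 - 54) = (4 + 114 - 1) - 4*(-21)*113/111 = 117 - 4*(-21)*113/111 = 117 - 1*(-3164/37) = 117 + 3164/37 = 7493/37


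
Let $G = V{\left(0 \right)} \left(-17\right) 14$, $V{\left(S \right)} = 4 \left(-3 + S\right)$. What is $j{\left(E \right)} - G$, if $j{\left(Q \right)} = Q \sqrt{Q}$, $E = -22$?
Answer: $-2856 - 22 i \sqrt{22} \approx -2856.0 - 103.19 i$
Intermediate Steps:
$V{\left(S \right)} = -12 + 4 S$
$G = 2856$ ($G = \left(-12 + 4 \cdot 0\right) \left(-17\right) 14 = \left(-12 + 0\right) \left(-17\right) 14 = \left(-12\right) \left(-17\right) 14 = 204 \cdot 14 = 2856$)
$j{\left(Q \right)} = Q^{\frac{3}{2}}$
$j{\left(E \right)} - G = \left(-22\right)^{\frac{3}{2}} - 2856 = - 22 i \sqrt{22} - 2856 = -2856 - 22 i \sqrt{22}$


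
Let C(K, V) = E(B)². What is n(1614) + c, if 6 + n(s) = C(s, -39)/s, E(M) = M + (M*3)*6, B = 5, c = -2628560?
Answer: -4242496499/1614 ≈ -2.6286e+6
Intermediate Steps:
E(M) = 19*M (E(M) = M + (3*M)*6 = M + 18*M = 19*M)
C(K, V) = 9025 (C(K, V) = (19*5)² = 95² = 9025)
n(s) = -6 + 9025/s
n(1614) + c = (-6 + 9025/1614) - 2628560 = -659/1614 - 2628560 = -4242496499/1614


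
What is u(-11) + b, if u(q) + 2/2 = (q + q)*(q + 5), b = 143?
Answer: 274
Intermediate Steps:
u(q) = -1 + 2*q*(5 + q) (u(q) = -1 + (q + q)*(q + 5) = -1 + (2*q)*(5 + q) = -1 + 2*q*(5 + q))
u(-11) + b = (-1 + 2*(-11)² + 10*(-11)) + 143 = (-1 + 2*121 - 110) + 143 = (-1 + 242 - 110) + 143 = 131 + 143 = 274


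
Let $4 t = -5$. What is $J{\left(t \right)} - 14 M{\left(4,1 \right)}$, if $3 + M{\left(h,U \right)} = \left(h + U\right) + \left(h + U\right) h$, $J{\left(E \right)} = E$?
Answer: $- \frac{1237}{4} \approx -309.25$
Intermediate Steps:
$t = - \frac{5}{4}$ ($t = \frac{1}{4} \left(-5\right) = - \frac{5}{4} \approx -1.25$)
$M{\left(h,U \right)} = -3 + U + h + h \left(U + h\right)$ ($M{\left(h,U \right)} = -3 + \left(\left(h + U\right) + \left(h + U\right) h\right) = -3 + \left(\left(U + h\right) + \left(U + h\right) h\right) = -3 + \left(\left(U + h\right) + h \left(U + h\right)\right) = -3 + \left(U + h + h \left(U + h\right)\right) = -3 + U + h + h \left(U + h\right)$)
$J{\left(t \right)} - 14 M{\left(4,1 \right)} = - \frac{5}{4} - 14 \left(-3 + 1 + 4 + 4^{2} + 1 \cdot 4\right) = - \frac{5}{4} - 14 \left(-3 + 1 + 4 + 16 + 4\right) = - \frac{5}{4} - 308 = - \frac{1237}{4}$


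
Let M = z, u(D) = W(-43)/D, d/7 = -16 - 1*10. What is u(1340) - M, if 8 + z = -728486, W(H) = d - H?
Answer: 976181821/1340 ≈ 7.2849e+5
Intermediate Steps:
d = -182 (d = 7*(-16 - 1*10) = 7*(-16 - 10) = 7*(-26) = -182)
W(H) = -182 - H
u(D) = -139/D (u(D) = (-182 - 1*(-43))/D = (-182 + 43)/D = -139/D)
z = -728494 (z = -8 - 728486 = -728494)
M = -728494
u(1340) - M = -139/1340 - 1*(-728494) = -139*1/1340 + 728494 = -139/1340 + 728494 = 976181821/1340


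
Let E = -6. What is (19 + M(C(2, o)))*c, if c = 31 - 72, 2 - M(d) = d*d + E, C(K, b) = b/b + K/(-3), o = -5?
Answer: -9922/9 ≈ -1102.4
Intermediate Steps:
C(K, b) = 1 - K/3 (C(K, b) = 1 + K*(-1/3) = 1 - K/3)
M(d) = 8 - d**2 (M(d) = 2 - (d*d - 6) = 2 - (d**2 - 6) = 2 - (-6 + d**2) = 2 + (6 - d**2) = 8 - d**2)
c = -41
(19 + M(C(2, o)))*c = (19 + (8 - (1 - 1/3*2)**2))*(-41) = (19 + (8 - (1 - 2/3)**2))*(-41) = (19 + (8 - (1/3)**2))*(-41) = (19 + (8 - 1*1/9))*(-41) = (19 + (8 - 1/9))*(-41) = (19 + 71/9)*(-41) = (242/9)*(-41) = -9922/9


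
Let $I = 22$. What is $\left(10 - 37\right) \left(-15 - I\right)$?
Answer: $999$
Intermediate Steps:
$\left(10 - 37\right) \left(-15 - I\right) = \left(10 - 37\right) \left(-15 - 22\right) = - 27 \left(-15 - 22\right) = \left(-27\right) \left(-37\right) = 999$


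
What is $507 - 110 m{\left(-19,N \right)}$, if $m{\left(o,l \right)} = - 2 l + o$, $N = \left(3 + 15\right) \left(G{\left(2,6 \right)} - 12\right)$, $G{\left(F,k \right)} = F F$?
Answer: $-29083$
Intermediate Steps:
$G{\left(F,k \right)} = F^{2}$
$N = -144$ ($N = \left(3 + 15\right) \left(2^{2} - 12\right) = 18 \left(4 - 12\right) = 18 \left(-8\right) = -144$)
$m{\left(o,l \right)} = o - 2 l$
$507 - 110 m{\left(-19,N \right)} = 507 - 110 \left(-19 - -288\right) = 507 - 110 \left(-19 + 288\right) = 507 - 29590 = -29083$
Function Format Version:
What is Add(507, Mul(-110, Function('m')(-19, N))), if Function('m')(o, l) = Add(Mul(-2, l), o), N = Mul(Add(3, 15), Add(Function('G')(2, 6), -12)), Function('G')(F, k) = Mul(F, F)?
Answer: -29083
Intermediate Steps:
Function('G')(F, k) = Pow(F, 2)
N = -144 (N = Mul(Add(3, 15), Add(Pow(2, 2), -12)) = Mul(18, Add(4, -12)) = Mul(18, -8) = -144)
Function('m')(o, l) = Add(o, Mul(-2, l))
Add(507, Mul(-110, Function('m')(-19, N))) = Add(507, Mul(-110, Add(-19, Mul(-2, -144)))) = Add(507, Mul(-110, Add(-19, 288))) = Add(507, Mul(-110, 269)) = Add(507, -29590) = -29083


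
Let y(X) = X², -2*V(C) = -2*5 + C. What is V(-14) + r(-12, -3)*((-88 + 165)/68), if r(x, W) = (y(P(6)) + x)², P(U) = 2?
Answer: 1436/17 ≈ 84.471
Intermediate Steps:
V(C) = 5 - C/2 (V(C) = -(-2*5 + C)/2 = -(-10 + C)/2 = 5 - C/2)
r(x, W) = (4 + x)² (r(x, W) = (2² + x)² = (4 + x)²)
V(-14) + r(-12, -3)*((-88 + 165)/68) = (5 - ½*(-14)) + (4 - 12)²*((-88 + 165)/68) = (5 + 7) + (-8)²*(77*(1/68)) = 12 + 64*(77/68) = 12 + 1232/17 = 1436/17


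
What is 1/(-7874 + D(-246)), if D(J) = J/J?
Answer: -1/7873 ≈ -0.00012702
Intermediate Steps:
D(J) = 1
1/(-7874 + D(-246)) = 1/(-7874 + 1) = 1/(-7873) = -1/7873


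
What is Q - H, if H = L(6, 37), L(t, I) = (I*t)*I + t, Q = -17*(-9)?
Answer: -8067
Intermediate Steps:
Q = 153
L(t, I) = t + t*I² (L(t, I) = t*I² + t = t + t*I²)
H = 8220 (H = 6*(1 + 37²) = 6*(1 + 1369) = 6*1370 = 8220)
Q - H = 153 - 1*8220 = 153 - 8220 = -8067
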